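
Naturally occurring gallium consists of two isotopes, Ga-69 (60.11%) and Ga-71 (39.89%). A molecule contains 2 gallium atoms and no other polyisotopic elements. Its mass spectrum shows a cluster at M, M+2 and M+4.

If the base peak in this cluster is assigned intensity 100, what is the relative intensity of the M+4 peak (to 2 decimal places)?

(0.6011 + 0.3989)^2 gives M 0.3613, M+2 0.4796, M+4 0.1591; the largest is M+2.
P(M+2) = C(2,1) × 0.6011^1 × 0.3989^1 = 2 × 0.6011 × 0.3989 = 0.479558 (base)
P(M+4) = C(2,2) × 0.6011^0 × 0.3989^2 = 1 × 1.0000 × 0.15912121 = 0.159121
Relative intensity = 0.159121 / 0.479558 × 100 = 33.18

33.18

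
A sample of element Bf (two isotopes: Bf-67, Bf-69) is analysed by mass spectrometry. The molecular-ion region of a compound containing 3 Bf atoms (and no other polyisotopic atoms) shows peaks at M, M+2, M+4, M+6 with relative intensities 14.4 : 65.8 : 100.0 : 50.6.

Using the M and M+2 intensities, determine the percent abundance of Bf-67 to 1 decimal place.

If p is the fraction of Bf that is Bf-67, then I(M+2)/I(M) = [C(3,1)·p^2·(1−p)] / p^3 = 3·(1−p)/p = 65.8/14.4 = 4.5694
(1−p)/p = 4.5694/3 = 1.5231  ⇒  p = 1/(1 + 1.5231) = 0.3963
Bf-67: 39.6%, Bf-69: 60.4%.

39.6%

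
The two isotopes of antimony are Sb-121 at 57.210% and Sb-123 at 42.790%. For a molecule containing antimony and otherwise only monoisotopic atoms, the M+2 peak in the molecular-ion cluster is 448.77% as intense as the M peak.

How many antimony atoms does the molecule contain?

6

For n independent Sb atoms, I(M+2)/I(M) = n · (abundance Sb-123) / (abundance Sb-121) = n · 0.42790/0.57210.
n = 4.4877 × 0.57210/0.42790 = 6.00 ≈ 6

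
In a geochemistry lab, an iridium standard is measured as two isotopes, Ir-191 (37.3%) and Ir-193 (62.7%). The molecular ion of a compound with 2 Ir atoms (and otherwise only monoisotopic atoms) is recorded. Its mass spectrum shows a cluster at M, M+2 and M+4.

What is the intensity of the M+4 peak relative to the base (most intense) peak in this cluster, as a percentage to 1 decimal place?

84.0%

(0.373 + 0.627)^2 gives M 0.1391, M+2 0.4677, M+4 0.3931; the largest is M+2.
P(M+2) = C(2,1) × 0.373^1 × 0.627^1 = 2 × 0.3730 × 0.6270 = 0.467742 (base)
P(M+4) = C(2,2) × 0.373^0 × 0.627^2 = 1 × 1.0000 × 0.393129 = 0.393129
Relative intensity = 0.393129 / 0.467742 × 100 = 84.0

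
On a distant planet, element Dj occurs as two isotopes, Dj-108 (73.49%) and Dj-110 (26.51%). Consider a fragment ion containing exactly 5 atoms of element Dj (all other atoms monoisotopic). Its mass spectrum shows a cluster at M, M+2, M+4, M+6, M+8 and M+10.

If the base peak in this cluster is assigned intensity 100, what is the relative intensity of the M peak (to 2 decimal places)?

Binomial terms of (0.7349 + 0.2651)^5: M 0.2144, M+2 0.3866, M+4 0.2789, M+6 0.1006, M+8 0.0181, M+10 0.0013 → M+2 is the base peak.
P(M+2) = C(5,1) × 0.7349^4 × 0.2651^1 = 5 × 0.29168426 × 0.2651 = 0.386627 (base)
P(M) = C(5,0) × 0.7349^5 × 0.2651^0 = 1 × 0.21435876 × 1.0000 = 0.214359
Relative intensity = 0.214359 / 0.386627 × 100 = 55.44

55.44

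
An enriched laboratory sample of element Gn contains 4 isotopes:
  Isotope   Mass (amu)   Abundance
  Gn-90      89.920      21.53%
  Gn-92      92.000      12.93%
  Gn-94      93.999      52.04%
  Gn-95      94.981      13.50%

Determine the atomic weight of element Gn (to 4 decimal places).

92.9949 amu

The abundance-weighted mean is 0.2153 × 89.920 + 0.1293 × 92.000 + 0.5204 × 93.999 + 0.1350 × 94.981
= 19.35978 + 11.89560 + 48.91708 + 12.82244 = 92.99490 amu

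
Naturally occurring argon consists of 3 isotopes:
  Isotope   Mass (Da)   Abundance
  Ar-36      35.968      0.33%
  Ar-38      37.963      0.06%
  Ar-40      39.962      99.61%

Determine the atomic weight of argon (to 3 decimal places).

Average mass = Σ (abundance × isotope mass) = 0.0033 × 35.968 + 0.0006 × 37.963 + 0.9961 × 39.962
= 0.1187 + 0.0228 + 39.8061 = 39.9476 Da

39.948 Da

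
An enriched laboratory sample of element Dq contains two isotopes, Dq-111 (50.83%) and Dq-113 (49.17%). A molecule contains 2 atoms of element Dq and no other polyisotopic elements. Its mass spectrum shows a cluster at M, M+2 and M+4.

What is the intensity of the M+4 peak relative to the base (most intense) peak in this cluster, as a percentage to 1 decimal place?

48.4%

Binomial terms of (0.5083 + 0.4917)^2: M 0.2584, M+2 0.4999, M+4 0.2418 → M+2 is the base peak.
P(M+2) = C(2,1) × 0.5083^1 × 0.4917^1 = 2 × 0.5083 × 0.4917 = 0.499862 (base)
P(M+4) = C(2,2) × 0.5083^0 × 0.4917^2 = 1 × 1.0000 × 0.24176889 = 0.241769
Relative intensity = 0.241769 / 0.499862 × 100 = 48.4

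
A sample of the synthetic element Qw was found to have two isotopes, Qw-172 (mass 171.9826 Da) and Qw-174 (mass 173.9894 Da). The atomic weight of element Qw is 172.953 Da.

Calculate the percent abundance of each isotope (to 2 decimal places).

Qw-172: 51.64%, Qw-174: 48.36%

With x = fraction of Qw-172 (so Qw-174 is 1 − x):
171.9826·x + 173.9894·(1 − x) = 172.953
(171.9826 − 173.9894)·x = 172.953 − 173.9894
x = -1.0364 / -2.0068 = 0.51644 → 51.64% Qw-172, 48.36% Qw-174.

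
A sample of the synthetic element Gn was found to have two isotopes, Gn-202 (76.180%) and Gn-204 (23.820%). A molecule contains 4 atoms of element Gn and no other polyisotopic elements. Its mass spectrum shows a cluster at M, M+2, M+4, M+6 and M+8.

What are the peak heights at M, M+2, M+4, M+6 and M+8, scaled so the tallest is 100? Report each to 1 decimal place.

80.0 : 100.0 : 46.9 : 9.8 : 0.8

The 4 Gn atoms are independent, so intensities follow the terms of (0.76180 + 0.23820)^4.
P(M) = 0.76180^4 = 0.336794
P(M+2) = 4 × 0.76180^3 × 0.23820^1 = 0.421235
P(M+4) = 6 × 0.76180^2 × 0.23820^2 = 0.197568
P(M+6) = 4 × 0.76180^1 × 0.23820^3 = 0.041184
P(M+8) = 0.23820^4 = 0.003219
The M+2 peak is largest (0.421235); scaling to 100 gives 80.0 : 100.0 : 46.9 : 9.8 : 0.8.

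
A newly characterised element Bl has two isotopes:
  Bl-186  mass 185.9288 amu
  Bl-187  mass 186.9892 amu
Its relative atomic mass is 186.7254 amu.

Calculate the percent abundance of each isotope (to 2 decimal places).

Let x be the fractional abundance of Bl-186; then Bl-187 has abundance 1 − x.
185.9288·x + 186.9892·(1 − x) = 186.7254
(185.9288 − 186.9892)·x = 186.7254 − 186.9892
x = -0.2638 / -1.0604 = 0.24877 → 24.88% Bl-186, 75.12% Bl-187.

Bl-186: 24.88%, Bl-187: 75.12%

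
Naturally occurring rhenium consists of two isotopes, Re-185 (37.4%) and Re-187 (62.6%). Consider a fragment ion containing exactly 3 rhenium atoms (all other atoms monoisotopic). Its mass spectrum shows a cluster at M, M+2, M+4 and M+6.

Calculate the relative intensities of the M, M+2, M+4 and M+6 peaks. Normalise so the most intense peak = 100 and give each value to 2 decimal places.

Each Re atom is independently Re-185 (p = 0.374) or Re-187 (q = 0.626); the cluster is the binomial expansion (p + q)^3.
P(M) = 0.374^3 = 0.052314
P(M+2) = 3 × 0.374^2 × 0.626^1 = 0.262687
P(M+4) = 3 × 0.374^1 × 0.626^2 = 0.439685
P(M+6) = 0.626^3 = 0.245314
The M+4 peak is largest (0.439685); scaling to 100 gives 11.90 : 59.74 : 100.00 : 55.79.

11.90 : 59.74 : 100.00 : 55.79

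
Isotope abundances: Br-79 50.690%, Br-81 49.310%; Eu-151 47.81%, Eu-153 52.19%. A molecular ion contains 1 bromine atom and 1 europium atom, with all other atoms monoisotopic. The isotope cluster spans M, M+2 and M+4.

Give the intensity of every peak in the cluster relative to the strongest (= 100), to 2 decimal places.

48.44 : 100.00 : 51.44

Bromine pattern (n=1): 0.5069 : 0.4931
Europium pattern (n=1): 0.4781 : 0.5219
Convolve the two distributions (both contribute in 2-u steps):
  M: 0.5069×0.4781 = 0.242349
  M+2: 0.5069×0.5219 + 0.4931×0.4781 = 0.500302
  M+4: 0.4931×0.5219 = 0.257349
Scale to base peak (0.500302) = 100: 48.44 : 100.00 : 51.44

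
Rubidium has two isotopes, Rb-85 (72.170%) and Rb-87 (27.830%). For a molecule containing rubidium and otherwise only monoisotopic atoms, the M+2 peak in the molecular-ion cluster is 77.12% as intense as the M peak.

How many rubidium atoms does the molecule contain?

2

The M+2/M ratio from n Rb atoms is n · q/p = n · 0.27830/0.72170.
n = 0.7712 × 0.72170/0.27830 = 2.00 ≈ 2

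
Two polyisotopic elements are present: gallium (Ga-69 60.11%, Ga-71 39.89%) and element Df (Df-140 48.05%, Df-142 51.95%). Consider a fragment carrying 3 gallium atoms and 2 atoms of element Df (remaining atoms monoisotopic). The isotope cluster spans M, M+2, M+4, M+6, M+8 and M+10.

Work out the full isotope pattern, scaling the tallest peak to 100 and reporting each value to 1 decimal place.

Gallium pattern (n=3): 0.21719018 : 0.43239309 : 0.28694328 : 0.06347345
Element Df pattern (n=2): 0.23088025 : 0.4992395 : 0.26988025
Convolve the two distributions (both contribute in 2-u steps):
  M: 0.21719018×0.23088025 = 0.050145
  M+2: 0.21719018×0.4992395 + 0.43239309×0.23088025 = 0.208261
  M+4: 0.21719018×0.26988025 + 0.43239309×0.4992395 + 0.28694328×0.23088025 = 0.340733
  M+6: 0.43239309×0.26988025 + 0.28694328×0.4992395 + 0.06347345×0.23088025 = 0.274603
  M+8: 0.28694328×0.26988025 + 0.06347345×0.4992395 = 0.109129
  M+10: 0.06347345×0.26988025 = 0.017130
Scale to base peak (0.340733) = 100: 14.7 : 61.1 : 100.0 : 80.6 : 32.0 : 5.0

14.7 : 61.1 : 100.0 : 80.6 : 32.0 : 5.0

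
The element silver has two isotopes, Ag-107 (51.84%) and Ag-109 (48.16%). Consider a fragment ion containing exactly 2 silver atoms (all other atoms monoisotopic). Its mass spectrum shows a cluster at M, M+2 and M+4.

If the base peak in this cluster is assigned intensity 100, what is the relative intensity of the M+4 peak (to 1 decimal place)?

(0.5184 + 0.4816)^2 gives M 0.2687, M+2 0.4993, M+4 0.2319; the largest is M+2.
P(M+2) = C(2,1) × 0.5184^1 × 0.4816^1 = 2 × 0.5184 × 0.4816 = 0.499323 (base)
P(M+4) = C(2,2) × 0.5184^0 × 0.4816^2 = 1 × 1.0000 × 0.23193856 = 0.231939
Relative intensity = 0.231939 / 0.499323 × 100 = 46.5

46.5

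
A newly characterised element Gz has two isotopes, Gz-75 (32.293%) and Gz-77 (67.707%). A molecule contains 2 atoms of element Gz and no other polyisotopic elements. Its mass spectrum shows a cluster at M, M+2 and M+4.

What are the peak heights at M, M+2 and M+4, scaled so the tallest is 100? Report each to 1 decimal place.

22.7 : 95.4 : 100.0

The 2 Gz atoms are independent, so intensities follow the terms of (0.32293 + 0.67707)^2.
P(M) = 0.32293^2 = 0.104284
P(M+2) = 2 × 0.32293^1 × 0.67707^1 = 0.437292
P(M+4) = 0.67707^2 = 0.458424
The M+4 peak is largest (0.458424); scaling to 100 gives 22.7 : 95.4 : 100.0.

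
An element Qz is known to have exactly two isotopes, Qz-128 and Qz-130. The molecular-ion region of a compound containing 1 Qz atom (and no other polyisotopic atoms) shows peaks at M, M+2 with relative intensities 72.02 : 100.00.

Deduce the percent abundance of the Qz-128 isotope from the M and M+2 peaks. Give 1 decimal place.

Write p for the Qz-128 fraction. I(M+2)/I(M) = [C(1,1)·p^0·(1−p)] / p^1 = 1·(1−p)/p = 100.00/72.02 = 1.3885
(1−p)/p = 1.3885/1 = 1.3885  ⇒  p = 1/(1 + 1.3885) = 0.4187
Qz-128: 41.9%, Qz-130: 58.1%.

41.9%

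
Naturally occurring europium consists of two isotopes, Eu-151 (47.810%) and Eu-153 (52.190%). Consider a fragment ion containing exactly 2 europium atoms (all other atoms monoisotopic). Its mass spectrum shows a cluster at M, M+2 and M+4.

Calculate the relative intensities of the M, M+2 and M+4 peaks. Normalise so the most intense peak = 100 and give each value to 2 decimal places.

Expanding (0.47810 + 0.52190)^2:
P(M) = 0.47810^2 = 0.228580
P(M+2) = 2 × 0.47810^1 × 0.52190^1 = 0.499041
P(M+4) = 0.52190^2 = 0.272380
The M+2 peak is largest (0.499041); scaling to 100 gives 45.80 : 100.00 : 54.58.

45.80 : 100.00 : 54.58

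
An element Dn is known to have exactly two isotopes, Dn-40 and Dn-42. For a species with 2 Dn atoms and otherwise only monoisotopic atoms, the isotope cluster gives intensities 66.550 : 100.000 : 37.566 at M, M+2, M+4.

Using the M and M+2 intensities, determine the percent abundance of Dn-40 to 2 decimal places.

57.10%

Write p for the Dn-40 fraction. I(M+2)/I(M) = [C(2,1)·p^1·(1−p)] / p^2 = 2·(1−p)/p = 100.000/66.550 = 1.5026
(1−p)/p = 1.5026/2 = 0.7513  ⇒  p = 1/(1 + 0.7513) = 0.5710
Dn-40: 57.10%, Dn-42: 42.90%.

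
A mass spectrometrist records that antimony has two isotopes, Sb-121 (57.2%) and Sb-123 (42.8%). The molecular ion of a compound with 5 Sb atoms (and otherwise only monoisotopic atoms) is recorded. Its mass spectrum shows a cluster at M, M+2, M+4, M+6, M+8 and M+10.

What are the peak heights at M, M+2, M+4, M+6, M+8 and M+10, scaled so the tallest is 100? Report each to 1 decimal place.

17.9 : 66.8 : 100.0 : 74.8 : 28.0 : 4.2

Expanding (0.572 + 0.428)^5:
P(M) = 0.572^5 = 0.061232
P(M+2) = 5 × 0.572^4 × 0.428^1 = 0.229086
P(M+4) = 10 × 0.572^3 × 0.428^2 = 0.342827
P(M+6) = 10 × 0.572^2 × 0.428^3 = 0.256521
P(M+8) = 5 × 0.572^1 × 0.428^4 = 0.095971
P(M+10) = 0.428^5 = 0.014362
The M+4 peak is largest (0.342827); scaling to 100 gives 17.9 : 66.8 : 100.0 : 74.8 : 28.0 : 4.2.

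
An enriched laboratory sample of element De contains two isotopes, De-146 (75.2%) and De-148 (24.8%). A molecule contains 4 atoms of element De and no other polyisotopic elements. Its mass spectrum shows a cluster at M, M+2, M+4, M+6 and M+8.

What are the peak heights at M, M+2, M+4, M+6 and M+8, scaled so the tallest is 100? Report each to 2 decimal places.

The 4 De atoms are independent, so intensities follow the terms of (0.752 + 0.248)^4.
P(M) = 0.752^4 = 0.319795
P(M+2) = 4 × 0.752^3 × 0.248^1 = 0.421857
P(M+4) = 6 × 0.752^2 × 0.248^2 = 0.208685
P(M+6) = 4 × 0.752^1 × 0.248^3 = 0.045881
P(M+8) = 0.248^4 = 0.003783
The M+2 peak is largest (0.421857); scaling to 100 gives 75.81 : 100.00 : 49.47 : 10.88 : 0.90.

75.81 : 100.00 : 49.47 : 10.88 : 0.90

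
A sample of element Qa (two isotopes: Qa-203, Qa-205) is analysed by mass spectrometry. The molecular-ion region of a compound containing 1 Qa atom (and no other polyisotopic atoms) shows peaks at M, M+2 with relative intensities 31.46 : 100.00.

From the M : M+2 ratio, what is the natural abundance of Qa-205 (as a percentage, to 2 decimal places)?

76.07%

Let p = fractional abundance of Qa-203. I(M+2)/I(M) = [C(1,1)·p^0·(1−p)] / p^1 = 1·(1−p)/p = 100.00/31.46 = 3.1786
(1−p)/p = 3.1786/1 = 3.1786  ⇒  p = 1/(1 + 3.1786) = 0.2393
Qa-203: 23.93%, Qa-205: 76.07%.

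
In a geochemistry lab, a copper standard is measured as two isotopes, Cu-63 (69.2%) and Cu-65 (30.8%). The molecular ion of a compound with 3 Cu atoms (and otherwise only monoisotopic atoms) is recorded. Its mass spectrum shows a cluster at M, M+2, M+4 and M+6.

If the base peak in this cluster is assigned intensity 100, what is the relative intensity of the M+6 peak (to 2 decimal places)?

(0.692 + 0.308)^3 gives M 0.3314, M+2 0.4425, M+4 0.1969, M+6 0.0292; the largest is M+2.
P(M+2) = C(3,1) × 0.692^2 × 0.308^1 = 3 × 0.478864 × 0.3080 = 0.442470 (base)
P(M+6) = C(3,3) × 0.692^0 × 0.308^3 = 1 × 1.0000 × 0.02921811 = 0.029218
Relative intensity = 0.029218 / 0.442470 × 100 = 6.60

6.60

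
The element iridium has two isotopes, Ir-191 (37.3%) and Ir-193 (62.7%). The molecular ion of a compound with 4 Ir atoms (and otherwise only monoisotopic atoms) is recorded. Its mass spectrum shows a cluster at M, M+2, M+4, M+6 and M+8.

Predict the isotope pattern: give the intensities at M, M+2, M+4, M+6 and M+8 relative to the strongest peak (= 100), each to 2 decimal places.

The 4 Ir atoms are independent, so intensities follow the terms of (0.373 + 0.627)^4.
P(M) = 0.373^4 = 0.019357
P(M+2) = 4 × 0.373^3 × 0.627^1 = 0.130153
P(M+4) = 6 × 0.373^2 × 0.627^2 = 0.328174
P(M+6) = 4 × 0.373^1 × 0.627^3 = 0.367766
P(M+8) = 0.627^4 = 0.154550
The M+6 peak is largest (0.367766); scaling to 100 gives 5.26 : 35.39 : 89.23 : 100.00 : 42.02.

5.26 : 35.39 : 89.23 : 100.00 : 42.02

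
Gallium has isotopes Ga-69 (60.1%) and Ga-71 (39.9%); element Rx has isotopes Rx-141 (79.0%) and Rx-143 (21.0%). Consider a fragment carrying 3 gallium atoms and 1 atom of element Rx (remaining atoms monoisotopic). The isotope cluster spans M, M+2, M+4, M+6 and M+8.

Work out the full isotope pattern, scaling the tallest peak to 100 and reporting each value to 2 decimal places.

Gallium pattern (n=3): 0.2170818 : 0.4323576 : 0.2870394 : 0.0635212
Element Rx pattern (n=1): 0.7900 : 0.2100
Convolve the two distributions (both contribute in 2-u steps):
  M: 0.2170818×0.7900 = 0.171495
  M+2: 0.2170818×0.2100 + 0.4323576×0.7900 = 0.387150
  M+4: 0.4323576×0.2100 + 0.2870394×0.7900 = 0.317556
  M+6: 0.2870394×0.2100 + 0.0635212×0.7900 = 0.110460
  M+8: 0.0635212×0.2100 = 0.013339
Scale to base peak (0.387150) = 100: 44.30 : 100.00 : 82.02 : 28.53 : 3.45

44.30 : 100.00 : 82.02 : 28.53 : 3.45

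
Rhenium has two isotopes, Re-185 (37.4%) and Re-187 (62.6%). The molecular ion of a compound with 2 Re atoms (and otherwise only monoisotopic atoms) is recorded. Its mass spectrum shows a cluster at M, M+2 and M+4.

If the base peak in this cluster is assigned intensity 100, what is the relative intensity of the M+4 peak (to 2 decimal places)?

Binomial terms of (0.374 + 0.626)^2: M 0.1399, M+2 0.4682, M+4 0.3919 → M+2 is the base peak.
P(M+2) = C(2,1) × 0.374^1 × 0.626^1 = 2 × 0.3740 × 0.6260 = 0.468248 (base)
P(M+4) = C(2,2) × 0.374^0 × 0.626^2 = 1 × 1.0000 × 0.391876 = 0.391876
Relative intensity = 0.391876 / 0.468248 × 100 = 83.69

83.69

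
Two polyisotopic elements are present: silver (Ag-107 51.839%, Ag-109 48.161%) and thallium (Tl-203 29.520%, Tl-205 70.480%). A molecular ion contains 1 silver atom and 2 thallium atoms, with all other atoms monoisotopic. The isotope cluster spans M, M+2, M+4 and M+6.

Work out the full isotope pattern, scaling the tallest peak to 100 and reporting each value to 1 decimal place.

Silver pattern (n=1): 0.51839 : 0.48161
Thallium pattern (n=2): 0.08714304 : 0.41611392 : 0.49674304
Convolve the two distributions (both contribute in 2-u steps):
  M: 0.51839×0.08714304 = 0.045174
  M+2: 0.51839×0.41611392 + 0.48161×0.08714304 = 0.257678
  M+4: 0.51839×0.49674304 + 0.48161×0.41611392 = 0.457911
  M+6: 0.48161×0.49674304 = 0.239236
Scale to base peak (0.457911) = 100: 9.9 : 56.3 : 100.0 : 52.2

9.9 : 56.3 : 100.0 : 52.2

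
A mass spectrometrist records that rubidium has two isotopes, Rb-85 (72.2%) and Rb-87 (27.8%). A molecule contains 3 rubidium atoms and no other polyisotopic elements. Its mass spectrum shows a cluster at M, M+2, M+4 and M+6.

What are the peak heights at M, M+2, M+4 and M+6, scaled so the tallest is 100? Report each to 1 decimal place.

86.6 : 100.0 : 38.5 : 4.9

Each Rb atom is independently Rb-85 (p = 0.722) or Rb-87 (q = 0.278); the cluster is the binomial expansion (p + q)^3.
P(M) = 0.722^3 = 0.376367
P(M+2) = 3 × 0.722^2 × 0.278^1 = 0.434751
P(M+4) = 3 × 0.722^1 × 0.278^2 = 0.167397
P(M+6) = 0.278^3 = 0.021485
The M+2 peak is largest (0.434751); scaling to 100 gives 86.6 : 100.0 : 38.5 : 4.9.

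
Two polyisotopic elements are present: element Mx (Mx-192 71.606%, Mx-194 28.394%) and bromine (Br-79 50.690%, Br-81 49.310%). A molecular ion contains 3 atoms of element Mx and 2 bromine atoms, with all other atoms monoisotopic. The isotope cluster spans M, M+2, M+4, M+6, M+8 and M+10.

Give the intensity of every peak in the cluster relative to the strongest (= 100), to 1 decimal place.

26.8 : 84.0 : 100.0 : 56.4 : 15.2 : 1.6

Element Mx pattern (n=3): 0.36715398 : 0.43676383 : 0.1731904 : 0.02289179
Bromine pattern (n=2): 0.25694761 : 0.49990478 : 0.24314761
Convolve the two distributions (both contribute in 2-u steps):
  M: 0.36715398×0.25694761 = 0.094339
  M+2: 0.36715398×0.49990478 + 0.43676383×0.25694761 = 0.295767
  M+4: 0.36715398×0.24314761 + 0.43676383×0.49990478 + 0.1731904×0.25694761 = 0.352114
  M+6: 0.43676383×0.24314761 + 0.1731904×0.49990478 + 0.02289179×0.25694761 = 0.198659
  M+8: 0.1731904×0.24314761 + 0.02289179×0.49990478 = 0.053555
  M+10: 0.02289179×0.24314761 = 0.005566
Scale to base peak (0.352114) = 100: 26.8 : 84.0 : 100.0 : 56.4 : 15.2 : 1.6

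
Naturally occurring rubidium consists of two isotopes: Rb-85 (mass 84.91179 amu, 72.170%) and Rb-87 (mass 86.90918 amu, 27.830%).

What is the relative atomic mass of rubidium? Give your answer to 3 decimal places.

Ar = Σ fᵢ·mᵢ = 0.72170 × 84.91179 + 0.27830 × 86.90918
= 61.280839 + 24.186825 = 85.467664 amu

85.468 amu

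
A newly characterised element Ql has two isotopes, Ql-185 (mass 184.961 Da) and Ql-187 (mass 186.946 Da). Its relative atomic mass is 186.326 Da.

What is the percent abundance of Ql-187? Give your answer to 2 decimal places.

68.77%

Let x be the fractional abundance of Ql-185; then Ql-187 has abundance 1 − x.
184.961·x + 186.946·(1 − x) = 186.326
(184.961 − 186.946)·x = 186.326 − 186.946
x = -0.620 / -1.985 = 0.31234 → 31.23% Ql-185, 68.77% Ql-187.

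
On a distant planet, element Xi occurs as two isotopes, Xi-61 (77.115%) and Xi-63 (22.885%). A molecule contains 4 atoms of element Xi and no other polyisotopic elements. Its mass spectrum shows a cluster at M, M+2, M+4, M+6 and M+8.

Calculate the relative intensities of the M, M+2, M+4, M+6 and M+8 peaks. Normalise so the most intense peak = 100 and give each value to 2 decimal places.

The 4 Xi atoms are independent, so intensities follow the terms of (0.77115 + 0.22885)^4.
P(M) = 0.77115^4 = 0.353635
P(M+2) = 4 × 0.77115^3 × 0.22885^1 = 0.419786
P(M+4) = 6 × 0.77115^2 × 0.22885^2 = 0.186866
P(M+6) = 4 × 0.77115^1 × 0.22885^3 = 0.036970
P(M+8) = 0.22885^4 = 0.002743
The M+2 peak is largest (0.419786); scaling to 100 gives 84.24 : 100.00 : 44.51 : 8.81 : 0.65.

84.24 : 100.00 : 44.51 : 8.81 : 0.65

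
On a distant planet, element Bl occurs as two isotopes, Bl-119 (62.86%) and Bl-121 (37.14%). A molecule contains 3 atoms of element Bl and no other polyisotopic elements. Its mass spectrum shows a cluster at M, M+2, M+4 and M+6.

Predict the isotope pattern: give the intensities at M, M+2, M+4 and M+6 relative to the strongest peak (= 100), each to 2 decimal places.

56.42 : 100.00 : 59.08 : 11.64

Expanding (0.6286 + 0.3714)^3:
P(M) = 0.6286^3 = 0.248384
P(M+2) = 3 × 0.6286^2 × 0.3714^1 = 0.440263
P(M+4) = 3 × 0.6286^1 × 0.3714^2 = 0.260123
P(M+6) = 0.3714^3 = 0.051230
The M+2 peak is largest (0.440263); scaling to 100 gives 56.42 : 100.00 : 59.08 : 11.64.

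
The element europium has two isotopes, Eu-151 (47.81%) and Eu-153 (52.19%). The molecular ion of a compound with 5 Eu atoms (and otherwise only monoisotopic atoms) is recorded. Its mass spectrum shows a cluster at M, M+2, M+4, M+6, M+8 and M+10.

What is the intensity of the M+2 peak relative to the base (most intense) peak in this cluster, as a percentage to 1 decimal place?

(0.4781 + 0.5219)^5 gives M 0.0250, M+2 0.1363, M+4 0.2977, M+6 0.3249, M+8 0.1774, M+10 0.0387; the largest is M+6.
P(M+6) = C(5,3) × 0.4781^2 × 0.5219^3 = 10 × 0.22857961 × 0.14215492 = 0.324937 (base)
P(M+2) = C(5,1) × 0.4781^4 × 0.5219^1 = 5 × 0.05224864 × 0.5219 = 0.136343
Relative intensity = 0.136343 / 0.324937 × 100 = 42.0

42.0%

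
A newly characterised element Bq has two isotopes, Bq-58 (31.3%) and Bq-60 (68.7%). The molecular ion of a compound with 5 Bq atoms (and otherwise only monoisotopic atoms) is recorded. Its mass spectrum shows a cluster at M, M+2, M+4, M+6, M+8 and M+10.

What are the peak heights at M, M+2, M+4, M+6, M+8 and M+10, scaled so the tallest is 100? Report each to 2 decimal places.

Expanding (0.313 + 0.687)^5:
P(M) = 0.313^5 = 0.003004
P(M+2) = 5 × 0.313^4 × 0.687^1 = 0.032969
P(M+4) = 10 × 0.313^3 × 0.687^2 = 0.144726
P(M+6) = 10 × 0.313^2 × 0.687^3 = 0.317657
P(M+8) = 5 × 0.313^1 × 0.687^4 = 0.348611
P(M+10) = 0.687^5 = 0.153033
The M+8 peak is largest (0.348611); scaling to 100 gives 0.86 : 9.46 : 41.52 : 91.12 : 100.00 : 43.90.

0.86 : 9.46 : 41.52 : 91.12 : 100.00 : 43.90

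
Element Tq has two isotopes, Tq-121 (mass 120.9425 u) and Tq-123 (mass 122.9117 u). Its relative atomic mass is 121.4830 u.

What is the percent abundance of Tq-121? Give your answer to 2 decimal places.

72.55%

Writing the weighted mean with unknown fraction x of Tq-121:
120.9425·x + 122.9117·(1 − x) = 121.4830
(120.9425 − 122.9117)·x = 121.4830 − 122.9117
x = -1.4287 / -1.9692 = 0.72552 → 72.55% Tq-121, 27.45% Tq-123.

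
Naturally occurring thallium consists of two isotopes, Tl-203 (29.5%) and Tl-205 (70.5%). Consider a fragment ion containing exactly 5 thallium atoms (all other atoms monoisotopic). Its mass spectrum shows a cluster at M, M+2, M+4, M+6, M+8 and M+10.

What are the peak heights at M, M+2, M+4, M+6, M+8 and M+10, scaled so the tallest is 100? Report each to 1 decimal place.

The 5 Tl atoms are independent, so intensities follow the terms of (0.295 + 0.705)^5.
P(M) = 0.295^5 = 0.002234
P(M+2) = 5 × 0.295^4 × 0.705^1 = 0.026696
P(M+4) = 10 × 0.295^3 × 0.705^2 = 0.127598
P(M+6) = 10 × 0.295^2 × 0.705^3 = 0.304938
P(M+8) = 5 × 0.295^1 × 0.705^4 = 0.364375
P(M+10) = 0.705^5 = 0.174159
The M+8 peak is largest (0.364375); scaling to 100 gives 0.6 : 7.3 : 35.0 : 83.7 : 100.0 : 47.8.

0.6 : 7.3 : 35.0 : 83.7 : 100.0 : 47.8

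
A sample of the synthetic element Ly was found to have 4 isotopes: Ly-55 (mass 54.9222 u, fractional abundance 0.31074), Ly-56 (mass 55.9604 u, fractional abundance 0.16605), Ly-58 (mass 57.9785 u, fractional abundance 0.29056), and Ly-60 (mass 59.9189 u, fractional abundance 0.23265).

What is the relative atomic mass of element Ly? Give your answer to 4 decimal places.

57.1451 u

Weight each isotope mass by its fractional abundance: 0.31074 × 54.9222 + 0.16605 × 55.9604 + 0.29056 × 57.9785 + 0.23265 × 59.9189
= 17.06652 + 9.29222 + 16.84623 + 13.94013 = 57.14510 u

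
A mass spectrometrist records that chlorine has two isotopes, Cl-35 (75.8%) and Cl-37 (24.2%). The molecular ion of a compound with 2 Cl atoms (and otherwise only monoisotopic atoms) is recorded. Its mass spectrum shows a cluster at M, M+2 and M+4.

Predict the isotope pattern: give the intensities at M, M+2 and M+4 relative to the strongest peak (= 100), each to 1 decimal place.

100.0 : 63.9 : 10.2

Expanding (0.758 + 0.242)^2:
P(M) = 0.758^2 = 0.574564
P(M+2) = 2 × 0.758^1 × 0.242^1 = 0.366872
P(M+4) = 0.242^2 = 0.058564
The M peak is largest (0.574564); scaling to 100 gives 100.0 : 63.9 : 10.2.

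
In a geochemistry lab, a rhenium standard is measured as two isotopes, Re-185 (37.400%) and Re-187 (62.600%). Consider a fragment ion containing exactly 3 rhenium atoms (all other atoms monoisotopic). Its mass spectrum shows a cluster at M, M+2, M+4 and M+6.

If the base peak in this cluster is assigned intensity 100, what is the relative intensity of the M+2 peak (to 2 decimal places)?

59.74

Binomial terms of (0.37400 + 0.62600)^3: M 0.0523, M+2 0.2627, M+4 0.4397, M+6 0.2453 → M+4 is the base peak.
P(M+4) = C(3,2) × 0.37400^1 × 0.62600^2 = 3 × 0.3740 × 0.391876 = 0.439685 (base)
P(M+2) = C(3,1) × 0.37400^2 × 0.62600^1 = 3 × 0.139876 × 0.6260 = 0.262687
Relative intensity = 0.262687 / 0.439685 × 100 = 59.74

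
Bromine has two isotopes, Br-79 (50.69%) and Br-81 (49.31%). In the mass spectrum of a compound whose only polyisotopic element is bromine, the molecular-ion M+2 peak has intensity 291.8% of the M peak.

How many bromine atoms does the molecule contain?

3

For n independent Br atoms, I(M+2)/I(M) = n · (abundance Br-81) / (abundance Br-79) = n · 0.4931/0.5069.
n = 2.918 × 0.5069/0.4931 = 3.00 ≈ 3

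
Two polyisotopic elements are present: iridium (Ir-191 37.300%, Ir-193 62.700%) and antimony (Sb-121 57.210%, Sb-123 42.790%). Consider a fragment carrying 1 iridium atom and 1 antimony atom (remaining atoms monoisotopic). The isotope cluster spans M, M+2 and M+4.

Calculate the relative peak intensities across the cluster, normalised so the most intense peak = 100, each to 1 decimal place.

Iridium pattern (n=1): 0.3730 : 0.6270
Antimony pattern (n=1): 0.5721 : 0.4279
Convolve the two distributions (both contribute in 2-u steps):
  M: 0.3730×0.5721 = 0.213393
  M+2: 0.3730×0.4279 + 0.6270×0.5721 = 0.518313
  M+4: 0.6270×0.4279 = 0.268293
Scale to base peak (0.518313) = 100: 41.2 : 100.0 : 51.8

41.2 : 100.0 : 51.8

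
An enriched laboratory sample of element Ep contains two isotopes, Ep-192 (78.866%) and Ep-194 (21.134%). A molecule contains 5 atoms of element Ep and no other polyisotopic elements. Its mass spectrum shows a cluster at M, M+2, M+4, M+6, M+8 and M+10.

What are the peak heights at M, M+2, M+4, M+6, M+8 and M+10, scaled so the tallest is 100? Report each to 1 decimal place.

74.6 : 100.0 : 53.6 : 14.4 : 1.9 : 0.1

Each Ep atom is independently Ep-192 (p = 0.78866) or Ep-194 (q = 0.21134); the cluster is the binomial expansion (p + q)^5.
P(M) = 0.78866^5 = 0.305105
P(M+2) = 5 × 0.78866^4 × 0.21134^1 = 0.408800
P(M+4) = 10 × 0.78866^3 × 0.21134^2 = 0.219095
P(M+6) = 10 × 0.78866^2 × 0.21134^3 = 0.058712
P(M+8) = 5 × 0.78866^1 × 0.21134^4 = 0.007867
P(M+10) = 0.21134^5 = 0.000422
The M+2 peak is largest (0.408800); scaling to 100 gives 74.6 : 100.0 : 53.6 : 14.4 : 1.9 : 0.1.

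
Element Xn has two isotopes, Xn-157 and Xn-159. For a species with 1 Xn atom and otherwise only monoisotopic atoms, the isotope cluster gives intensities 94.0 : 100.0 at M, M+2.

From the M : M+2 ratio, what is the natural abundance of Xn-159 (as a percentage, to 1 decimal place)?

Write p for the Xn-157 fraction. I(M+2)/I(M) = [C(1,1)·p^0·(1−p)] / p^1 = 1·(1−p)/p = 100.0/94.0 = 1.0638
(1−p)/p = 1.0638/1 = 1.0638  ⇒  p = 1/(1 + 1.0638) = 0.4845
Xn-157: 48.5%, Xn-159: 51.5%.

51.5%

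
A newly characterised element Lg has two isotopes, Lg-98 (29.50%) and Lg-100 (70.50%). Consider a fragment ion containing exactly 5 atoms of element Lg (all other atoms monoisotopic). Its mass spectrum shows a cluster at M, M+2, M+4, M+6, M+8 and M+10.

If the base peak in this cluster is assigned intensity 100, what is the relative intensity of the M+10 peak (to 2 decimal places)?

47.80

(0.2950 + 0.7050)^5 gives M 0.0022, M+2 0.0267, M+4 0.1276, M+6 0.3049, M+8 0.3644, M+10 0.1742; the largest is M+8.
P(M+8) = C(5,4) × 0.2950^1 × 0.7050^4 = 5 × 0.2950 × 0.24703385 = 0.364375 (base)
P(M+10) = C(5,5) × 0.2950^0 × 0.7050^5 = 1 × 1.0000 × 0.17415886 = 0.174159
Relative intensity = 0.174159 / 0.364375 × 100 = 47.80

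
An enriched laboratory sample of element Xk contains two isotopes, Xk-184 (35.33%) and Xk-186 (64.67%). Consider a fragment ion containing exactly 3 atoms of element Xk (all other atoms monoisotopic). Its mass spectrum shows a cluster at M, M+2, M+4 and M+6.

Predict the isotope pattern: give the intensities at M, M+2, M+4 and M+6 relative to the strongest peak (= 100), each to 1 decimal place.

9.9 : 54.6 : 100.0 : 61.0

Expanding (0.3533 + 0.6467)^3:
P(M) = 0.3533^3 = 0.044099
P(M+2) = 3 × 0.3533^2 × 0.6467^1 = 0.242165
P(M+4) = 3 × 0.3533^1 × 0.6467^2 = 0.443272
P(M+6) = 0.6467^3 = 0.270463
The M+4 peak is largest (0.443272); scaling to 100 gives 9.9 : 54.6 : 100.0 : 61.0.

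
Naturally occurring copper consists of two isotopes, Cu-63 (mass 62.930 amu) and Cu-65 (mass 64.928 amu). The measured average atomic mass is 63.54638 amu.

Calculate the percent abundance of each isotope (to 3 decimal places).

Let x be the fractional abundance of Cu-63; then Cu-65 has abundance 1 − x.
62.930·x + 64.928·(1 − x) = 63.54638
(62.930 − 64.928)·x = 63.54638 − 64.928
x = -1.38162 / -1.998 = 0.69150 → 69.150% Cu-63, 30.850% Cu-65.

Cu-63: 69.150%, Cu-65: 30.850%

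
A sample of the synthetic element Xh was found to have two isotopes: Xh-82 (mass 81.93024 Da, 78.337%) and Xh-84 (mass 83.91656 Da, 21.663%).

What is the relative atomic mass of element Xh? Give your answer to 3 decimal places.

Average mass = Σ (abundance × isotope mass) = 0.78337 × 81.93024 + 0.21663 × 83.91656
= 64.181692 + 18.178844 = 82.360536 Da

82.361 Da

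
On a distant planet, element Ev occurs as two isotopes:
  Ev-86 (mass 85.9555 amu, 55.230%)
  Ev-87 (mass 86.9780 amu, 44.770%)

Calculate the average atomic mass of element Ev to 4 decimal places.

86.4133 amu

Ar = Σ fᵢ·mᵢ = 0.55230 × 85.9555 + 0.44770 × 86.9780
= 47.47322 + 38.94005 = 86.41327 amu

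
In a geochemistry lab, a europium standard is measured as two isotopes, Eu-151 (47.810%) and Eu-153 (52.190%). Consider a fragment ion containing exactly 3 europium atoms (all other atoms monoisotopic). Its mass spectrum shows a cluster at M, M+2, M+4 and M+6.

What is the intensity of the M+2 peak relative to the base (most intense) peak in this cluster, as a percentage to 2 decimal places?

Binomial terms of (0.47810 + 0.52190)^3: M 0.1093, M+2 0.3579, M+4 0.3907, M+6 0.1422 → M+4 is the base peak.
P(M+4) = C(3,2) × 0.47810^1 × 0.52190^2 = 3 × 0.4781 × 0.27237961 = 0.390674 (base)
P(M+2) = C(3,1) × 0.47810^2 × 0.52190^1 = 3 × 0.22857961 × 0.5219 = 0.357887
Relative intensity = 0.357887 / 0.390674 × 100 = 91.61

91.61%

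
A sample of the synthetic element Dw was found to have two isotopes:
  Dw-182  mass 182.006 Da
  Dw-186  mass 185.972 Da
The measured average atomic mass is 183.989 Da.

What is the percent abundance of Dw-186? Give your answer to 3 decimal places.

Writing the weighted mean with unknown fraction x of Dw-182:
182.006·x + 185.972·(1 − x) = 183.989
(182.006 − 185.972)·x = 183.989 − 185.972
x = -1.983 / -3.966 = 0.50000 → 50.000% Dw-182, 50.000% Dw-186.

50.000%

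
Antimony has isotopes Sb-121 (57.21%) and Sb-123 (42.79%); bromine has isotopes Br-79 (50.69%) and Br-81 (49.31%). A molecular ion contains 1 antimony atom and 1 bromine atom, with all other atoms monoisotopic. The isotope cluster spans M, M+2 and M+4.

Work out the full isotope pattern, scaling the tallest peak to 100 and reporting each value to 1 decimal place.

58.1 : 100.0 : 42.3

Antimony pattern (n=1): 0.5721 : 0.4279
Bromine pattern (n=1): 0.5069 : 0.4931
Convolve the two distributions (both contribute in 2-u steps):
  M: 0.5721×0.5069 = 0.289997
  M+2: 0.5721×0.4931 + 0.4279×0.5069 = 0.499005
  M+4: 0.4279×0.4931 = 0.210997
Scale to base peak (0.499005) = 100: 58.1 : 100.0 : 42.3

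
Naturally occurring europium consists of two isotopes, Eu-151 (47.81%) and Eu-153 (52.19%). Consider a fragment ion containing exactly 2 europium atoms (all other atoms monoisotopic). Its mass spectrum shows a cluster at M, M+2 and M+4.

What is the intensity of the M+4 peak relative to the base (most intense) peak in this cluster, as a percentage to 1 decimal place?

(0.4781 + 0.5219)^2 gives M 0.2286, M+2 0.4990, M+4 0.2724; the largest is M+2.
P(M+2) = C(2,1) × 0.4781^1 × 0.5219^1 = 2 × 0.4781 × 0.5219 = 0.499041 (base)
P(M+4) = C(2,2) × 0.4781^0 × 0.5219^2 = 1 × 1.0000 × 0.27237961 = 0.272380
Relative intensity = 0.272380 / 0.499041 × 100 = 54.6

54.6%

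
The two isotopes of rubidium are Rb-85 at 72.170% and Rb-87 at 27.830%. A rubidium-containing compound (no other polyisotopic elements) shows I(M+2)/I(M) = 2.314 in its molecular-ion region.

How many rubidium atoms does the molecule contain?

6

For n independent Rb atoms, I(M+2)/I(M) = n · (abundance Rb-87) / (abundance Rb-85) = n · 0.27830/0.72170.
n = 2.314 × 0.72170/0.27830 = 6.00 ≈ 6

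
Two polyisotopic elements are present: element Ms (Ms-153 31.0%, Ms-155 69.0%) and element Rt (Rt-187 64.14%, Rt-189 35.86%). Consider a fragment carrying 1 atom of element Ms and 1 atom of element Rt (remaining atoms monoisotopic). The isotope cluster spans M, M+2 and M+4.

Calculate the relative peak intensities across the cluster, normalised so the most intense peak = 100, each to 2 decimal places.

Element Ms pattern (n=1): 0.3100 : 0.6900
Element Rt pattern (n=1): 0.6414 : 0.3586
Convolve the two distributions (both contribute in 2-u steps):
  M: 0.3100×0.6414 = 0.198834
  M+2: 0.3100×0.3586 + 0.6900×0.6414 = 0.553732
  M+4: 0.6900×0.3586 = 0.247434
Scale to base peak (0.553732) = 100: 35.91 : 100.00 : 44.68

35.91 : 100.00 : 44.68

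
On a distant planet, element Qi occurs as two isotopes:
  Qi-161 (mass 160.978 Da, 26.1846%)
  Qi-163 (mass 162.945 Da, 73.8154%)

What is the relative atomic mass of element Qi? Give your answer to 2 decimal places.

162.43 Da

Weight each isotope mass by its fractional abundance: 0.261846 × 160.978 + 0.738154 × 162.945
= 42.1514 + 120.2785 = 162.4299 Da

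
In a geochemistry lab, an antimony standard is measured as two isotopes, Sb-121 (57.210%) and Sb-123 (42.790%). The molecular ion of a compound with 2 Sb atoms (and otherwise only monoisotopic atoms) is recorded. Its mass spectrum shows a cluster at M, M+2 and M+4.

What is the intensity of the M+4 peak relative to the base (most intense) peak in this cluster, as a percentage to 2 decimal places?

(0.57210 + 0.42790)^2 gives M 0.3273, M+2 0.4896, M+4 0.1831; the largest is M+2.
P(M+2) = C(2,1) × 0.57210^1 × 0.42790^1 = 2 × 0.5721 × 0.4279 = 0.489603 (base)
P(M+4) = C(2,2) × 0.57210^0 × 0.42790^2 = 1 × 1.0000 × 0.18309841 = 0.183098
Relative intensity = 0.183098 / 0.489603 × 100 = 37.40

37.40%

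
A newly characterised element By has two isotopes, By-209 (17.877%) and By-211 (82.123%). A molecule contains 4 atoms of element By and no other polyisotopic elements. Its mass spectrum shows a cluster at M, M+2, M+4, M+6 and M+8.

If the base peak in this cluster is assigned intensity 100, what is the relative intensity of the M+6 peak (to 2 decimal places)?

(0.17877 + 0.82123)^4 gives M 0.0010, M+2 0.0188, M+4 0.1293, M+6 0.3960, M+8 0.4548; the largest is M+8.
P(M+8) = C(4,4) × 0.17877^0 × 0.82123^4 = 1 × 1.0000 × 0.4548406 = 0.454841 (base)
P(M+6) = C(4,3) × 0.17877^1 × 0.82123^3 = 4 × 0.17877 × 0.55385288 = 0.396049
Relative intensity = 0.396049 / 0.454841 × 100 = 87.07

87.07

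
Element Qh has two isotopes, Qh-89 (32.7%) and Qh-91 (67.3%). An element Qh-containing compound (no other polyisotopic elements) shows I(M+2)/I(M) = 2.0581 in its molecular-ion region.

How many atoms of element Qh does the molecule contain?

1

For n independent Qh atoms, I(M+2)/I(M) = n · (abundance Qh-91) / (abundance Qh-89) = n · 0.673/0.327.
n = 2.0581 × 0.327/0.673 = 1.00 ≈ 1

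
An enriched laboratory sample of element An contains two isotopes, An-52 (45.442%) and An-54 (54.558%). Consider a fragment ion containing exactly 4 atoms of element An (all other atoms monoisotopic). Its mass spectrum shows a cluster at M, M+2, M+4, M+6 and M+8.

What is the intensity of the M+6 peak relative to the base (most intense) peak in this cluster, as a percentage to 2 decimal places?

80.04%

Binomial terms of (0.45442 + 0.54558)^4: M 0.0426, M+2 0.2048, M+4 0.3688, M+6 0.2952, M+8 0.0886 → M+4 is the base peak.
P(M+4) = C(4,2) × 0.45442^2 × 0.54558^2 = 6 × 0.20649754 × 0.29765754 = 0.368793 (base)
P(M+6) = C(4,3) × 0.45442^1 × 0.54558^3 = 4 × 0.45442 × 0.162396 = 0.295184
Relative intensity = 0.295184 / 0.368793 × 100 = 80.04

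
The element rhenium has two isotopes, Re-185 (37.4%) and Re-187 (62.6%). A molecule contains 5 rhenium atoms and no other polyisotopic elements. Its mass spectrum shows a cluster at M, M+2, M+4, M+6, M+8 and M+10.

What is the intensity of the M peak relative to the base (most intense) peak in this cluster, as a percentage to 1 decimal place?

2.1%

Term probabilities: M 0.0073, M+2 0.0612, M+4 0.2050, M+6 0.3431, M+8 0.2872, M+10 0.0961. Base peak = M+6.
P(M+6) = C(5,3) × 0.374^2 × 0.626^3 = 10 × 0.139876 × 0.24531438 = 0.343136 (base)
P(M) = C(5,0) × 0.374^5 × 0.626^0 = 1 × 0.00731742 × 1.0000 = 0.007317
Relative intensity = 0.007317 / 0.343136 × 100 = 2.1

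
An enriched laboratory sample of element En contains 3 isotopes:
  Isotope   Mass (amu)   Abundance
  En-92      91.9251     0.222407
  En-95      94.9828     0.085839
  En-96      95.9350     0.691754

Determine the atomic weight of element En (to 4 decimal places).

94.9614 amu

The abundance-weighted mean is 0.222407 × 91.9251 + 0.085839 × 94.9828 + 0.691754 × 95.9350
= 20.44479 + 8.15323 + 66.36342 = 94.96144 amu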